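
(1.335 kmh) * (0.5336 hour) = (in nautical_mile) 0.3846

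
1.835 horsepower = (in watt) 1368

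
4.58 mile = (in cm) 7.371e+05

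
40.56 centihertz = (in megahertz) 4.056e-07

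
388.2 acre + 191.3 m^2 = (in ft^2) 1.691e+07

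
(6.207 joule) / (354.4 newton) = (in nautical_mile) 9.457e-06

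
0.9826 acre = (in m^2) 3976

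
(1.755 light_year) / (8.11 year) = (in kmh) 2.337e+08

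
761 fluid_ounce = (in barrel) 0.1416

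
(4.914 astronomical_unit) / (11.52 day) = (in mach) 2169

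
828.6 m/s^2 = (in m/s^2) 828.6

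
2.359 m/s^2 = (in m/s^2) 2.359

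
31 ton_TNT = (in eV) 8.095e+29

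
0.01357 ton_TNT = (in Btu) 5.381e+04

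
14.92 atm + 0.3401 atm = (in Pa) 1.546e+06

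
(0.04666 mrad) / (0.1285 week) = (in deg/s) 3.44e-08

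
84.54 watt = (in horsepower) 0.1134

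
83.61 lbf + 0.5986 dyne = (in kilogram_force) 37.92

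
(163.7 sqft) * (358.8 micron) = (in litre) 5.457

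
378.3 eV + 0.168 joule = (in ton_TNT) 4.015e-11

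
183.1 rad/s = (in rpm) 1748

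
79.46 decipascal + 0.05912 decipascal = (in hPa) 0.07952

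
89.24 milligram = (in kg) 8.924e-05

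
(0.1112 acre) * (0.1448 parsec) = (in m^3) 2.011e+18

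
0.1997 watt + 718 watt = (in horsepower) 0.9631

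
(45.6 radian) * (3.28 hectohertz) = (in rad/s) 1.496e+04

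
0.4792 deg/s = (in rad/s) 0.008364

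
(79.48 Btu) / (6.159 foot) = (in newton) 4.467e+04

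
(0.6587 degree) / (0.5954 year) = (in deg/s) 3.508e-08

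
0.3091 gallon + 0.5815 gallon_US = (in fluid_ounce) 114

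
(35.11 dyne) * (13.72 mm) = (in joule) 4.817e-06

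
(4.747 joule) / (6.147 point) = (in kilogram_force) 223.2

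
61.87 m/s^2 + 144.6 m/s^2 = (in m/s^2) 206.5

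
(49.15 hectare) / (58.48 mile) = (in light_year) 5.52e-16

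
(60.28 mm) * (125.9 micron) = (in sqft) 8.169e-05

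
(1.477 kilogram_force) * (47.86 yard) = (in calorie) 151.5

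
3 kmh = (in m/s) 0.8333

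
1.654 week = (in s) 1e+06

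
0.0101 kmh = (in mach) 8.24e-06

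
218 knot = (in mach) 0.3294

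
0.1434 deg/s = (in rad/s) 0.002503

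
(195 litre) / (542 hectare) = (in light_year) 3.803e-24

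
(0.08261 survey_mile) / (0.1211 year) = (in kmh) 0.0001253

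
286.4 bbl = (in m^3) 45.53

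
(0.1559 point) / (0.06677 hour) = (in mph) 5.118e-07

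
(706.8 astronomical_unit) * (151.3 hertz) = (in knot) 3.11e+16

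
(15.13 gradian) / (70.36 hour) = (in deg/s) 5.376e-05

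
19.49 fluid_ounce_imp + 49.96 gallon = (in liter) 189.7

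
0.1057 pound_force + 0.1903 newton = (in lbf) 0.1485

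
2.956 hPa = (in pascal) 295.6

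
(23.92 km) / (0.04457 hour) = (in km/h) 536.7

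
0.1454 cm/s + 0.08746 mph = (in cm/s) 4.055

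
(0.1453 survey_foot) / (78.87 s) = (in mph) 0.001256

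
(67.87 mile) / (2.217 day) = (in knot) 1.108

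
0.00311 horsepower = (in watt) 2.319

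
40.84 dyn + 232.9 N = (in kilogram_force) 23.75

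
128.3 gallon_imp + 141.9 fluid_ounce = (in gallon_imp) 129.2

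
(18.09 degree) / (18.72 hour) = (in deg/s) 0.0002684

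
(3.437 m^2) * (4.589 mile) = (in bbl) 1.597e+05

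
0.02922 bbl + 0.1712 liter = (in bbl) 0.0303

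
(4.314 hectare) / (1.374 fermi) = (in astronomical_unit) 2.099e+08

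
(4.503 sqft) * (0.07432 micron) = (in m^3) 3.109e-08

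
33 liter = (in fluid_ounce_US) 1116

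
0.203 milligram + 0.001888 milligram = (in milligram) 0.2049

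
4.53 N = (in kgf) 0.4619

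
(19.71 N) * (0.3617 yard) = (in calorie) 1.558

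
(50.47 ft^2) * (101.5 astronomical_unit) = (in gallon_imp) 1.566e+16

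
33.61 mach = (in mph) 2.56e+04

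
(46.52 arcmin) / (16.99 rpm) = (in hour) 2.113e-06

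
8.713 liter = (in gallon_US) 2.302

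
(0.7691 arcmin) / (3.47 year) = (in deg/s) 1.171e-10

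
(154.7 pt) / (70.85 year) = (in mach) 7.173e-14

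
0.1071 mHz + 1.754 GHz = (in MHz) 1754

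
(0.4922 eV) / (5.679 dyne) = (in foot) 4.556e-15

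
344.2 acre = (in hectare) 139.3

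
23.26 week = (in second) 1.407e+07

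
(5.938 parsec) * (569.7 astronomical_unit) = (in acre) 3.859e+27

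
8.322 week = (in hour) 1398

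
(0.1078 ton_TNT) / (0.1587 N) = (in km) 2.842e+06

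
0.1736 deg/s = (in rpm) 0.02893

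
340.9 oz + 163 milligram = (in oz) 340.9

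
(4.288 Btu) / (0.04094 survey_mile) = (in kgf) 7.002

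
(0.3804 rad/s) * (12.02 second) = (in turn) 0.7277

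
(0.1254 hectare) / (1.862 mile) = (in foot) 1.373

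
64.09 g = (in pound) 0.1413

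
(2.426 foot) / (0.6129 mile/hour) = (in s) 2.699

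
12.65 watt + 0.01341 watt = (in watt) 12.66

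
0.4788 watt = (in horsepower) 0.0006421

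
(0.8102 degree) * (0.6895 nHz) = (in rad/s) 9.75e-12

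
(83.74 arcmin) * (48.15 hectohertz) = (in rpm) 1120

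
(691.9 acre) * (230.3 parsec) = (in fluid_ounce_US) 6.728e+29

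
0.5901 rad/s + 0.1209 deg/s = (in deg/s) 33.93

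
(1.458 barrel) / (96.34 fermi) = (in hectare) 2.406e+08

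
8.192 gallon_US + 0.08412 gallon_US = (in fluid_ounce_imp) 1103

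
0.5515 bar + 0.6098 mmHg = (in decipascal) 5.523e+05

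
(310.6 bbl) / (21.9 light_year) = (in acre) 5.889e-20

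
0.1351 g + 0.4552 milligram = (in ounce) 0.004782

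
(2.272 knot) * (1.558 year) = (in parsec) 1.861e-09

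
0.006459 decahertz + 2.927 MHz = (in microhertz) 2.927e+12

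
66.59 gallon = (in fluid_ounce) 8524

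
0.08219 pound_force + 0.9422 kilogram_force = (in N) 9.605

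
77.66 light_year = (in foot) 2.41e+18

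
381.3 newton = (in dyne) 3.813e+07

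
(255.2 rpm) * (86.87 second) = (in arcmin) 7.981e+06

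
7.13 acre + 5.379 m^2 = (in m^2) 2.886e+04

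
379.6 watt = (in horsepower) 0.5091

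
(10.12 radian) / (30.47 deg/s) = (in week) 3.146e-05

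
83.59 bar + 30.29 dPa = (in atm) 82.5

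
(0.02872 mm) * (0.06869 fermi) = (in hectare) 1.973e-25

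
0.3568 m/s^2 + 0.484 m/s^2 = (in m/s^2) 0.8408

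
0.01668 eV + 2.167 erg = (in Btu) 2.054e-10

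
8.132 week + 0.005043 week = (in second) 4.921e+06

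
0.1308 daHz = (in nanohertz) 1.308e+09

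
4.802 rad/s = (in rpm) 45.86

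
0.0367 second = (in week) 6.068e-08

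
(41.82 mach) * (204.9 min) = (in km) 1.751e+05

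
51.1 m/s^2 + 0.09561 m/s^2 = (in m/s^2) 51.2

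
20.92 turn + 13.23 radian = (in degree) 8289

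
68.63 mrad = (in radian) 0.06863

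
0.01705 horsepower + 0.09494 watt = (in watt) 12.81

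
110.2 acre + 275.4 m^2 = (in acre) 110.3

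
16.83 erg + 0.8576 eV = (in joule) 1.683e-06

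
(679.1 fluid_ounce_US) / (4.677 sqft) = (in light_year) 4.886e-18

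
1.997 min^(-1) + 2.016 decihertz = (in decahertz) 0.02349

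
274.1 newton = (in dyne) 2.741e+07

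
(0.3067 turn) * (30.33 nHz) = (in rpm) 5.581e-07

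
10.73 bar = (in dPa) 1.073e+07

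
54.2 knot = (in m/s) 27.88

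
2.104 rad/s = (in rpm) 20.09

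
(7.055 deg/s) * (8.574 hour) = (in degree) 2.178e+05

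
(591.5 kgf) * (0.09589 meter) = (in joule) 556.2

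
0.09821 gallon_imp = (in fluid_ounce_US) 15.1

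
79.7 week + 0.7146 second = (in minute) 8.034e+05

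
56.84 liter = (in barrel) 0.3575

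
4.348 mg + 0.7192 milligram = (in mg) 5.067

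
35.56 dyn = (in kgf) 3.626e-05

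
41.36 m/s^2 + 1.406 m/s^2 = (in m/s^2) 42.77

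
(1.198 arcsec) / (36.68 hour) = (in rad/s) 4.398e-11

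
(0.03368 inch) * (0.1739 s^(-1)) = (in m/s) 0.0001488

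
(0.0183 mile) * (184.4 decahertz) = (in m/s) 5.431e+04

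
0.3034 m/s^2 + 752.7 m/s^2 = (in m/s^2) 753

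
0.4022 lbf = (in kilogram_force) 0.1824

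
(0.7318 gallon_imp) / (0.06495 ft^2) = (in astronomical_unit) 3.685e-12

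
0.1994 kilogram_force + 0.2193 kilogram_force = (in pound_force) 0.9231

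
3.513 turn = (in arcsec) 4.553e+06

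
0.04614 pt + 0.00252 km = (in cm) 252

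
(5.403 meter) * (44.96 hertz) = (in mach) 0.7134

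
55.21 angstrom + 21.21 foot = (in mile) 0.004017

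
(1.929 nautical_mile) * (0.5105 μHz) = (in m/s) 0.001824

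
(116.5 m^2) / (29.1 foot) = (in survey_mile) 0.008161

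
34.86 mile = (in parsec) 1.818e-12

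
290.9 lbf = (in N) 1294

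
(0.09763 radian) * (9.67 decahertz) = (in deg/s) 540.9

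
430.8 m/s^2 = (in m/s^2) 430.8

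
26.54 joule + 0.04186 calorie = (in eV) 1.667e+20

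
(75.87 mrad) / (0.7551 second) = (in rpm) 0.9595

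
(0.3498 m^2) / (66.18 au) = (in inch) 1.391e-12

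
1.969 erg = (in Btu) 1.866e-10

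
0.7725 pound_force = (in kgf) 0.3504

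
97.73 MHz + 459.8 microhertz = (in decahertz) 9.773e+06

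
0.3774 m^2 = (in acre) 9.326e-05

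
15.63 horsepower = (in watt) 1.166e+04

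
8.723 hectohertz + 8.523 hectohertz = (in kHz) 1.725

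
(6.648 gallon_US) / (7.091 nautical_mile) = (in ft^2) 2.063e-05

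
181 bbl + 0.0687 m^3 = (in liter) 2.885e+04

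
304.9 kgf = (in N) 2990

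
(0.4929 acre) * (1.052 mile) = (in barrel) 2.124e+07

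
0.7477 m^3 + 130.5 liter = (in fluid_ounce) 2.97e+04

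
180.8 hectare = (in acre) 446.8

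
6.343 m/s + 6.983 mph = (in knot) 18.4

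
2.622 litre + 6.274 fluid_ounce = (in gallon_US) 0.7417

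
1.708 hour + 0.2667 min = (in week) 0.01019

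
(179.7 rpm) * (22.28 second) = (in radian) 419.3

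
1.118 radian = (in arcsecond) 2.306e+05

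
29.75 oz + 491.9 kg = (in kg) 492.7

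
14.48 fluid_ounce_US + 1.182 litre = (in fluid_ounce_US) 54.45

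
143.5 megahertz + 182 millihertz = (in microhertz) 1.435e+14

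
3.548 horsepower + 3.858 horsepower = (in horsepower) 7.406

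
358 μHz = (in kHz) 3.58e-07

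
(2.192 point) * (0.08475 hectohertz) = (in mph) 0.01466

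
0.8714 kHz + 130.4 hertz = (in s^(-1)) 1002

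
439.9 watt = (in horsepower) 0.5899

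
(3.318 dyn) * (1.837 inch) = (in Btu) 1.467e-09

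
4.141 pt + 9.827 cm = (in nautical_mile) 5.385e-05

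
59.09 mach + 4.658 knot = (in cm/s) 2.012e+06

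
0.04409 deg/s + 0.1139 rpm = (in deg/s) 0.7275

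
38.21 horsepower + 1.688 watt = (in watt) 2.849e+04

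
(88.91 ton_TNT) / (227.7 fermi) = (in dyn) 1.634e+29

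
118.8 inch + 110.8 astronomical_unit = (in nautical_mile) 8.95e+09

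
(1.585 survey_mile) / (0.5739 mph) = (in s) 9943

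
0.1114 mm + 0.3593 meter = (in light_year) 3.799e-17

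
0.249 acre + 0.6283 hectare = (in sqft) 7.848e+04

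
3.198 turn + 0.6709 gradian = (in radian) 20.1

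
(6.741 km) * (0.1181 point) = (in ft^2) 3.023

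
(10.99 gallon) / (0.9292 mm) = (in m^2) 44.77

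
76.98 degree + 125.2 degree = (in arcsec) 7.278e+05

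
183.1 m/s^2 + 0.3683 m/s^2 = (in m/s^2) 183.5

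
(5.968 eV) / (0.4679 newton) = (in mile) 1.27e-21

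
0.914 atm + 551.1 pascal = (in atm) 0.9194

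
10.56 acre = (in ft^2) 4.6e+05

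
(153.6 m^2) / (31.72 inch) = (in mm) 1.906e+05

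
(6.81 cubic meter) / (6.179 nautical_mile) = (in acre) 1.471e-07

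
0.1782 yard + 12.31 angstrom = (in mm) 162.9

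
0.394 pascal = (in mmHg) 0.002955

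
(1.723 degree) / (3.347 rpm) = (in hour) 2.383e-05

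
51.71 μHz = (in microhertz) 51.71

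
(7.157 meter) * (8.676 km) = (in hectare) 6.209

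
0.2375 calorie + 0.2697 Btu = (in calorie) 68.25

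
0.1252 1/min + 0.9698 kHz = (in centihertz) 9.698e+04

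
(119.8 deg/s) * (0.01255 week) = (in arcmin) 5.456e+07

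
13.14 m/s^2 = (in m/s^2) 13.14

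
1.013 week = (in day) 7.091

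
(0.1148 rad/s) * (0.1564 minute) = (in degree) 61.72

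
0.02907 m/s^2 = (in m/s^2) 0.02907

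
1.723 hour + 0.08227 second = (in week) 0.01026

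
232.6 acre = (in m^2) 9.413e+05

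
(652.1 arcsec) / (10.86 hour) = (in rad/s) 8.086e-08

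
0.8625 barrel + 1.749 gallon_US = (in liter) 143.7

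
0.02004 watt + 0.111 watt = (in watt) 0.131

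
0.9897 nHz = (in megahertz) 9.897e-16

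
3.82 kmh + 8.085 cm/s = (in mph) 2.554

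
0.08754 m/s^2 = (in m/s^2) 0.08754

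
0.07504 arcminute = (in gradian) 0.00139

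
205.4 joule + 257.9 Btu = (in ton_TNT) 6.508e-05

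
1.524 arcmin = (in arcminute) 1.524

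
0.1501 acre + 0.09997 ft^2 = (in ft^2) 6538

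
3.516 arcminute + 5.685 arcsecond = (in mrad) 1.05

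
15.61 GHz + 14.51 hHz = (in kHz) 1.561e+07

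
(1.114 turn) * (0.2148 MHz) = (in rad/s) 1.503e+06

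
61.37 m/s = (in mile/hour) 137.3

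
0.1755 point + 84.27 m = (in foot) 276.5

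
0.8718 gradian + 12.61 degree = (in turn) 0.03721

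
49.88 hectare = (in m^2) 4.988e+05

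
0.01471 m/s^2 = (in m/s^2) 0.01471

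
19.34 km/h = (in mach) 0.01578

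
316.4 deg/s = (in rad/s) 5.522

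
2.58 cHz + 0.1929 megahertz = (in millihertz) 1.929e+08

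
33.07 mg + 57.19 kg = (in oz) 2017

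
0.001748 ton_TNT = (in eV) 4.565e+25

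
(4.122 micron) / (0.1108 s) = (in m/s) 3.72e-05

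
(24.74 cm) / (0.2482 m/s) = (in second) 0.9968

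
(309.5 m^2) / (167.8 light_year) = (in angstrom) 1.95e-06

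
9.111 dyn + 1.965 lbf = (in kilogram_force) 0.8913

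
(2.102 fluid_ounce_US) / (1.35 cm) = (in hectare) 4.605e-07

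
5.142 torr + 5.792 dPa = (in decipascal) 6861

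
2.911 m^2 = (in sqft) 31.33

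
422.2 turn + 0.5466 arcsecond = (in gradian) 1.689e+05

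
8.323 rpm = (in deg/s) 49.94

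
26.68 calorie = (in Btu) 0.1058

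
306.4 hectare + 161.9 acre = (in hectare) 371.9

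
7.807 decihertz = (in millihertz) 780.7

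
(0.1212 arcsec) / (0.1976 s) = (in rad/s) 2.974e-06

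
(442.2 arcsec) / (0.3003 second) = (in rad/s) 0.007139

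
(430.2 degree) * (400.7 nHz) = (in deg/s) 0.0001724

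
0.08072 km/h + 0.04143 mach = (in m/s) 14.13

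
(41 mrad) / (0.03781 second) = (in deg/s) 62.13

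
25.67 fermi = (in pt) 7.277e-11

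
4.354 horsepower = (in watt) 3247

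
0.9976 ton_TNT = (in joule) 4.174e+09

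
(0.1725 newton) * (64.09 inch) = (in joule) 0.2808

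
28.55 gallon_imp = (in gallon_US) 34.29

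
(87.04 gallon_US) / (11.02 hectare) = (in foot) 9.809e-06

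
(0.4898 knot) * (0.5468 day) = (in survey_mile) 7.397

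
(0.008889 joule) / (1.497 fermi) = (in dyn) 5.938e+17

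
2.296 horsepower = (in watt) 1712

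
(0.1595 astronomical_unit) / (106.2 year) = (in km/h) 25.65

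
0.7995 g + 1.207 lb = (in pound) 1.209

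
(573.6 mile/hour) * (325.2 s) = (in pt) 2.364e+08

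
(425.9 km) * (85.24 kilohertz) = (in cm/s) 3.63e+12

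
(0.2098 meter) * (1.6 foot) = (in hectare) 1.023e-05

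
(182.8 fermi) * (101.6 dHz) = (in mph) 4.155e-12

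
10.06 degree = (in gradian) 11.18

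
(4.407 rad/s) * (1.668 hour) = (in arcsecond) 5.458e+09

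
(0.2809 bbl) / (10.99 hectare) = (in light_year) 4.295e-23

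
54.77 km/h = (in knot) 29.57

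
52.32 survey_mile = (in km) 84.2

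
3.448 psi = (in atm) 0.2346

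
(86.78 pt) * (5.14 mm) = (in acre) 3.888e-08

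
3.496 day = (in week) 0.4994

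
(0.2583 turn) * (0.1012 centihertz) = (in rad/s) 0.001642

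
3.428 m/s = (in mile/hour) 7.668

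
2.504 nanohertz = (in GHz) 2.504e-18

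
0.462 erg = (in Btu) 4.379e-11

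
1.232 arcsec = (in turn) 9.506e-07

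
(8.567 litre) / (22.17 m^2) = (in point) 1.095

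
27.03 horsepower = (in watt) 2.016e+04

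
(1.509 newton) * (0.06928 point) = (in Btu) 3.496e-08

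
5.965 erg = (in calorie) 1.426e-07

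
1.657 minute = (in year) 3.153e-06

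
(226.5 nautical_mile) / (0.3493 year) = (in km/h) 0.1371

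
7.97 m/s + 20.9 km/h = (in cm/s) 1378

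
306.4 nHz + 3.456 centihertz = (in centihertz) 3.456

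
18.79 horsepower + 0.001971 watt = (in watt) 1.401e+04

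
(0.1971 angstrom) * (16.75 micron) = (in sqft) 3.554e-15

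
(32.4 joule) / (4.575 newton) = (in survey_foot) 23.23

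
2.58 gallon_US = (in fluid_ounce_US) 330.2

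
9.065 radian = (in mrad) 9065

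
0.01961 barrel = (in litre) 3.118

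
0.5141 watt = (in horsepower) 0.0006894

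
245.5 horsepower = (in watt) 1.831e+05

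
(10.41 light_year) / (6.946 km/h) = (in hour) 1.418e+13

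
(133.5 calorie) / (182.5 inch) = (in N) 120.5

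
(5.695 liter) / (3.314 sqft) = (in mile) 1.149e-05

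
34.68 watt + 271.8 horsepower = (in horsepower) 271.8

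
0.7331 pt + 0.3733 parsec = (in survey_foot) 3.779e+16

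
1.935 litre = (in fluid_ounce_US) 65.43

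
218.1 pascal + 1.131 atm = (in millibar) 1148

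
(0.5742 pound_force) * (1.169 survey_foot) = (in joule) 0.9101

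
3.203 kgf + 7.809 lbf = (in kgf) 6.745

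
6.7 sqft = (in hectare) 6.225e-05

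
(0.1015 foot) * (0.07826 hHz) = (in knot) 0.4706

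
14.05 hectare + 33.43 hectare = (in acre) 117.3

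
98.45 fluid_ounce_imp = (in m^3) 0.002797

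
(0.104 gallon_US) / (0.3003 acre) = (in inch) 1.275e-05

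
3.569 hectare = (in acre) 8.819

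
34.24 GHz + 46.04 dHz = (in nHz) 3.424e+19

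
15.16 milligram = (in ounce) 0.0005348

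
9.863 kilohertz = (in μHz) 9.863e+09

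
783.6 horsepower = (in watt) 5.843e+05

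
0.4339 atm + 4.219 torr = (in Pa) 4.453e+04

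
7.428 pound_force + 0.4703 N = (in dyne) 3.351e+06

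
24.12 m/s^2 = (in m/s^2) 24.12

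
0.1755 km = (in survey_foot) 575.8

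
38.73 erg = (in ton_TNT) 9.257e-16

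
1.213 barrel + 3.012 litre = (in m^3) 0.1959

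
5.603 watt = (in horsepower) 0.007514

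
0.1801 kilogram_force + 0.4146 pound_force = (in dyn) 3.61e+05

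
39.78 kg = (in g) 3.978e+04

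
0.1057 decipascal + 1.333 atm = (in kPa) 135.1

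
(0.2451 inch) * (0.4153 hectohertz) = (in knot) 0.5026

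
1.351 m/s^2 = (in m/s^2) 1.351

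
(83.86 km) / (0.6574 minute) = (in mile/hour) 4756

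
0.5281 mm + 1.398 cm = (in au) 9.698e-14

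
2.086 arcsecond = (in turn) 1.61e-06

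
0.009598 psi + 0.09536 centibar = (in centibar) 0.1615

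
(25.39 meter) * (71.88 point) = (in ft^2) 6.93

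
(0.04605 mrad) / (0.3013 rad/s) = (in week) 2.527e-10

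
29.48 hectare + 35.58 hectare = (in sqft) 7.003e+06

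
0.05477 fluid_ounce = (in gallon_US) 0.0004279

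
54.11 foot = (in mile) 0.01025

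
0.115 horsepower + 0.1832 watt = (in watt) 85.94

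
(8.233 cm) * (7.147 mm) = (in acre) 1.454e-07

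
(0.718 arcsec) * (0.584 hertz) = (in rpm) 1.941e-05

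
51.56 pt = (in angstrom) 1.819e+08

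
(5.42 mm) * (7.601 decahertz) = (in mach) 0.00121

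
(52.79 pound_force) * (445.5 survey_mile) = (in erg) 1.684e+15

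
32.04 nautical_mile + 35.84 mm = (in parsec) 1.923e-12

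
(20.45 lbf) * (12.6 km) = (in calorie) 2.739e+05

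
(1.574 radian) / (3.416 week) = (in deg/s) 4.365e-05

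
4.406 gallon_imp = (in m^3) 0.02003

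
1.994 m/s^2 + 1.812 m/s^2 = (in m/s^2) 3.806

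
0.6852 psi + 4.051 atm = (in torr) 3114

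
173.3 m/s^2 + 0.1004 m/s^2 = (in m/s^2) 173.4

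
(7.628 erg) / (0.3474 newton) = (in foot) 7.204e-06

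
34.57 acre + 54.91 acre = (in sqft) 3.898e+06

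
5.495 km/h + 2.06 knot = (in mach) 0.007595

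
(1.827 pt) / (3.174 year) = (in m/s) 6.439e-12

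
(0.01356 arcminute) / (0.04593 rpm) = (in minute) 1.367e-05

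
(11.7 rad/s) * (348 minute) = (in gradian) 1.555e+07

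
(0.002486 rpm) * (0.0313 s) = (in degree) 0.0004669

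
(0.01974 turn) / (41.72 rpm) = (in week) 4.694e-08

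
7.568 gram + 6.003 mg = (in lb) 0.0167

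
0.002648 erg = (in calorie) 6.329e-11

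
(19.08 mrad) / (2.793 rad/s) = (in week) 1.13e-08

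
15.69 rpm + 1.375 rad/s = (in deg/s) 172.9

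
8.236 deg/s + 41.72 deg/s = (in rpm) 8.326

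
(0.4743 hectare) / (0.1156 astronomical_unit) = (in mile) 1.704e-10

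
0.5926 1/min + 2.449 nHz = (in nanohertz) 9.877e+06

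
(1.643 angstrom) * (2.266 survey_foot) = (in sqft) 1.221e-09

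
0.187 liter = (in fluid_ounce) 6.323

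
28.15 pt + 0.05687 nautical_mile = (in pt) 2.986e+05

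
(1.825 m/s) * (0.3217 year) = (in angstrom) 1.851e+17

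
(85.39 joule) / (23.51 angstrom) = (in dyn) 3.632e+15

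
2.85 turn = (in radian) 17.91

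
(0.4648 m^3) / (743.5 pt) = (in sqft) 19.07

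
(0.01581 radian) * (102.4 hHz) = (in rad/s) 161.9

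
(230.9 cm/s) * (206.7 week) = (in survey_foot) 9.47e+08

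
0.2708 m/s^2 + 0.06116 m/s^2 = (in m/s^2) 0.332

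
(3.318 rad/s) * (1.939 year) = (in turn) 3.229e+07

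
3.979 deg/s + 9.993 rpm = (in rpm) 10.66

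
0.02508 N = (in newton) 0.02508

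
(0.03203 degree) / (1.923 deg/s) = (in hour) 4.627e-06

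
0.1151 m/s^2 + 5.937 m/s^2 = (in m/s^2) 6.052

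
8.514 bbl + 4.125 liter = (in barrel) 8.54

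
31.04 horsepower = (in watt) 2.315e+04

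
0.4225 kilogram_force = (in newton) 4.143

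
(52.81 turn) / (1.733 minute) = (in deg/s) 182.8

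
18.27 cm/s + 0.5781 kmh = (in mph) 0.7679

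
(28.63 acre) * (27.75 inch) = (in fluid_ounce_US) 2.761e+09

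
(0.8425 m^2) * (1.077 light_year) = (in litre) 8.584e+18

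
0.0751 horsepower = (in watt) 56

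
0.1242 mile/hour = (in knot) 0.1079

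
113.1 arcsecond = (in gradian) 0.03491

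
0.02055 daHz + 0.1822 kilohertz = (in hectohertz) 1.824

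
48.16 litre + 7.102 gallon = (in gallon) 19.82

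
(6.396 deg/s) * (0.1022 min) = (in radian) 0.6845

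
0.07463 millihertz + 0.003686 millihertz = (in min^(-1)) 0.004699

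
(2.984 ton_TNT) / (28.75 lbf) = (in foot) 3.203e+08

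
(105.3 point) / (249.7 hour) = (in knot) 8.033e-08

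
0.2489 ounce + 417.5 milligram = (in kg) 0.007474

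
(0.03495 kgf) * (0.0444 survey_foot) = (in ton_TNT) 1.109e-12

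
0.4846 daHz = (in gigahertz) 4.846e-09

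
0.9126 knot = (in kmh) 1.69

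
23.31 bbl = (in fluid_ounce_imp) 1.304e+05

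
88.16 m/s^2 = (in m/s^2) 88.16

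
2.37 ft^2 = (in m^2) 0.2202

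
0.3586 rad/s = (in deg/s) 20.55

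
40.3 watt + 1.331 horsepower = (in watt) 1033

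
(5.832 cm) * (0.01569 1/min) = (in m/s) 1.525e-05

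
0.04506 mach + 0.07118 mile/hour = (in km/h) 55.35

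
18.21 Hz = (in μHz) 1.821e+07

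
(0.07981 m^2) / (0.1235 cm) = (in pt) 1.832e+05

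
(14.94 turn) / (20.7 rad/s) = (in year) 1.438e-07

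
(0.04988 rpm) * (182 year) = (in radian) 2.998e+07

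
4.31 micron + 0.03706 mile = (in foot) 195.7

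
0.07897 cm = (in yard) 0.0008636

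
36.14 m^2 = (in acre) 0.00893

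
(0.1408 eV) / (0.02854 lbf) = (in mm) 1.777e-16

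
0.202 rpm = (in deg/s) 1.212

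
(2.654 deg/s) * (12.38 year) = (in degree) 1.036e+09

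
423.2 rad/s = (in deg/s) 2.425e+04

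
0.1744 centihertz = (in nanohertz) 1.744e+06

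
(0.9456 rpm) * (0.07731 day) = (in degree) 3.79e+04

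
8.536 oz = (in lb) 0.5335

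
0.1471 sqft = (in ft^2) 0.1471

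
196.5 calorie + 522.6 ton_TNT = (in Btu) 2.072e+09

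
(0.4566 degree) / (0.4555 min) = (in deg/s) 0.01671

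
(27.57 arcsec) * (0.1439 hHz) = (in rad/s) 0.001923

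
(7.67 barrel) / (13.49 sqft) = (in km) 0.000973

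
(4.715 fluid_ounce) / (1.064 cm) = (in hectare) 1.311e-06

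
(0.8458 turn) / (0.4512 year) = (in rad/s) 3.735e-07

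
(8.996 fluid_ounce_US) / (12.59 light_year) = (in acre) 5.519e-25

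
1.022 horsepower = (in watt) 762.1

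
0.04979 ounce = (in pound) 0.003112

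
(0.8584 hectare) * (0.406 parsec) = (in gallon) 2.841e+22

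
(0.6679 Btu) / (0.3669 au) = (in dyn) 0.001284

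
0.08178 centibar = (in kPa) 0.08178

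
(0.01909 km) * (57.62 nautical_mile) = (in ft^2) 2.193e+07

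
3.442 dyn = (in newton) 3.442e-05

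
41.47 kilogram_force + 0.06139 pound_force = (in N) 407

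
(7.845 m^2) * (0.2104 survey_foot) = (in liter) 503.1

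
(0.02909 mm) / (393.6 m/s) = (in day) 8.554e-13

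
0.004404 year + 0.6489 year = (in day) 238.5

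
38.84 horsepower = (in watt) 2.896e+04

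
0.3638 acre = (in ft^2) 1.585e+04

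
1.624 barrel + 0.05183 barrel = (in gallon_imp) 58.61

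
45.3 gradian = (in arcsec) 1.468e+05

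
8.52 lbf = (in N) 37.9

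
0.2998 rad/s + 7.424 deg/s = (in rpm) 4.1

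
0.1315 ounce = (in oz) 0.1315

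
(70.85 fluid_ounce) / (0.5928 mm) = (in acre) 0.0008734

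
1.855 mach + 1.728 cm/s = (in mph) 1413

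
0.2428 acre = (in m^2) 982.6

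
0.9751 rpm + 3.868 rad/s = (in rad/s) 3.97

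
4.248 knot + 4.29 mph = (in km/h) 14.77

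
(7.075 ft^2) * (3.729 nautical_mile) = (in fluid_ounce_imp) 1.598e+08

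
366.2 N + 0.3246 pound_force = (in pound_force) 82.65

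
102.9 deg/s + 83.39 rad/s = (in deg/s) 4881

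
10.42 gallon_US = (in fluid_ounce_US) 1334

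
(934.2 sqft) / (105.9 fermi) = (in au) 5478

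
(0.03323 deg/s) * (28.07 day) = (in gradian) 8.955e+04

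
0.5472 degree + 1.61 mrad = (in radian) 0.01116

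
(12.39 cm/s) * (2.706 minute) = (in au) 1.345e-10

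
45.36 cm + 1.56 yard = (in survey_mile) 0.001168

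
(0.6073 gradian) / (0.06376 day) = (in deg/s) 9.922e-05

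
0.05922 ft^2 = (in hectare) 5.502e-07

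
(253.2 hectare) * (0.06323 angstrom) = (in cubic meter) 1.601e-05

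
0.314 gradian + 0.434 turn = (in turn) 0.4348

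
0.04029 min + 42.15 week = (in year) 0.8084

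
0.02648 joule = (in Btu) 2.51e-05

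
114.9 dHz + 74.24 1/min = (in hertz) 12.73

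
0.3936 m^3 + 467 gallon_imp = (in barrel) 15.83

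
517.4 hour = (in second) 1.863e+06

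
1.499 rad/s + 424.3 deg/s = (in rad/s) 8.904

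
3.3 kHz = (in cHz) 3.3e+05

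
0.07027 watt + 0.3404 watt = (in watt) 0.4107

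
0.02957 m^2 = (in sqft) 0.3183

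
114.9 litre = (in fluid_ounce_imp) 4044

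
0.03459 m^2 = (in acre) 8.547e-06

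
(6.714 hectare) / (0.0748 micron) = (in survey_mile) 5.577e+08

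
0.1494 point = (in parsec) 1.708e-21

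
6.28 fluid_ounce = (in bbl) 0.001168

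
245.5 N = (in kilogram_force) 25.03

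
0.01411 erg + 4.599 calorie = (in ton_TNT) 4.599e-09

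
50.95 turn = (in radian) 320.1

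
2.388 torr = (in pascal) 318.4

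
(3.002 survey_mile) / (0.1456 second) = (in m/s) 3.318e+04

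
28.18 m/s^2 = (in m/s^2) 28.18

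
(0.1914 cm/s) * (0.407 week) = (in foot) 1546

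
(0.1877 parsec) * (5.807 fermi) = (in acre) 0.008311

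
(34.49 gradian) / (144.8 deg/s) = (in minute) 0.003573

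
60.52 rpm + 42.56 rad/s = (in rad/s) 48.9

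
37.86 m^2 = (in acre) 0.009355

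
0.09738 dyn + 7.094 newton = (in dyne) 7.094e+05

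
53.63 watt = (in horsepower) 0.07192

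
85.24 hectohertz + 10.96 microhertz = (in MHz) 0.008524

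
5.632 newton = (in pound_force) 1.266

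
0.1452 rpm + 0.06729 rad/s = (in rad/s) 0.0825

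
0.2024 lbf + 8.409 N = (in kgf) 0.9493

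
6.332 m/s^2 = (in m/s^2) 6.332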